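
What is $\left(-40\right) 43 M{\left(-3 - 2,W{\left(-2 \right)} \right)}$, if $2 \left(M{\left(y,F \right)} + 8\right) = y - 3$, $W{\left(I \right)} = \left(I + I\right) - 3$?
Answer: $20640$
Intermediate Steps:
$W{\left(I \right)} = -3 + 2 I$ ($W{\left(I \right)} = 2 I - 3 = -3 + 2 I$)
$M{\left(y,F \right)} = - \frac{19}{2} + \frac{y}{2}$ ($M{\left(y,F \right)} = -8 + \frac{y - 3}{2} = -8 + \frac{-3 + y}{2} = -8 + \left(- \frac{3}{2} + \frac{y}{2}\right) = - \frac{19}{2} + \frac{y}{2}$)
$\left(-40\right) 43 M{\left(-3 - 2,W{\left(-2 \right)} \right)} = \left(-40\right) 43 \left(- \frac{19}{2} + \frac{-3 - 2}{2}\right) = - 1720 \left(- \frac{19}{2} + \frac{1}{2} \left(-5\right)\right) = - 1720 \left(- \frac{19}{2} - \frac{5}{2}\right) = \left(-1720\right) \left(-12\right) = 20640$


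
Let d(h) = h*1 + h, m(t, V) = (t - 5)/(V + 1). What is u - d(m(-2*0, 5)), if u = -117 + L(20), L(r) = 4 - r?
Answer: -394/3 ≈ -131.33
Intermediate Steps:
m(t, V) = (-5 + t)/(1 + V)
d(h) = 2*h (d(h) = h + h = 2*h)
u = -133 (u = -117 + (4 - 1*20) = -117 + (4 - 20) = -117 - 16 = -133)
u - d(m(-2*0, 5)) = -133 - 2*(-5 - 2*0)/(1 + 5) = -133 - 2*(-5 + 0)/6 = -133 - 2*(⅙)*(-5) = -133 - 2*(-5)/6 = -133 - 1*(-5/3) = -133 + 5/3 = -394/3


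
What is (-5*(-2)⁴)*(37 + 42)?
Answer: -6320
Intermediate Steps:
(-5*(-2)⁴)*(37 + 42) = -5*16*79 = -80*79 = -6320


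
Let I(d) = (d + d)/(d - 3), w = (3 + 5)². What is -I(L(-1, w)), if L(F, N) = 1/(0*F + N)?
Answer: 2/191 ≈ 0.010471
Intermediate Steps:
w = 64 (w = 8² = 64)
L(F, N) = 1/N (L(F, N) = 1/(0 + N) = 1/N)
I(d) = 2*d/(-3 + d) (I(d) = (2*d)/(-3 + d) = 2*d/(-3 + d))
-I(L(-1, w)) = -2/(64*(-3 + 1/64)) = -2/(64*(-191/64)) = -2*(-64)/(64*191) = -1*(-2/191) = 2/191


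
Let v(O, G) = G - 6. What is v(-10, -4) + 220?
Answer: 210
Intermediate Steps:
v(O, G) = -6 + G
v(-10, -4) + 220 = (-6 - 4) + 220 = -10 + 220 = 210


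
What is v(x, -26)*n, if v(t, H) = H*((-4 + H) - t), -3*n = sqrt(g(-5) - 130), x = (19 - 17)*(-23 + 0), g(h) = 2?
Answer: 3328*I*sqrt(2)/3 ≈ 1568.8*I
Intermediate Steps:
x = -46 (x = 2*(-23) = -46)
n = -8*I*sqrt(2)/3 (n = -sqrt(2 - 130)/3 = -8*I*sqrt(2)/3 ≈ -3.7712*I)
v(t, H) = H*(-4 + H - t)
v(x, -26)*n = (-26*(-4 - 26 - 1*(-46)))*(-8*I*sqrt(2)/3) = (-26*(-4 - 26 + 46))*(-8*I*sqrt(2)/3) = (-26*16)*(-8*I*sqrt(2)/3) = -(-3328)*I*sqrt(2)/3 = 3328*I*sqrt(2)/3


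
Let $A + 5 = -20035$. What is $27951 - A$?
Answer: $47991$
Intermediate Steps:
$A = -20040$ ($A = -5 - 20035 = -20040$)
$27951 - A = 27951 - -20040 = 27951 + 20040 = 47991$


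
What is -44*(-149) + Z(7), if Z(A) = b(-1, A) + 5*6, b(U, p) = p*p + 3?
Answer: 6638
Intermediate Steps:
b(U, p) = 3 + p² (b(U, p) = p² + 3 = 3 + p²)
Z(A) = 33 + A² (Z(A) = (3 + A²) + 5*6 = (3 + A²) + 30 = 33 + A²)
-44*(-149) + Z(7) = -44*(-149) + (33 + 7²) = 6556 + (33 + 49) = 6556 + 82 = 6638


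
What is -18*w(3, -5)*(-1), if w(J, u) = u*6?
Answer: -540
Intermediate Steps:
w(J, u) = 6*u
-18*w(3, -5)*(-1) = -108*(-5)*(-1) = -18*(-30)*(-1) = 540*(-1) = -540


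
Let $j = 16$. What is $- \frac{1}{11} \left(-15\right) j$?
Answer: $\frac{240}{11} \approx 21.818$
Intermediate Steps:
$- \frac{1}{11} \left(-15\right) j = - \frac{1}{11} \left(-15\right) 16 = \left(-1\right) \frac{1}{11} \left(-15\right) 16 = \left(- \frac{1}{11}\right) \left(-15\right) 16 = \frac{15}{11} \cdot 16 = \frac{240}{11}$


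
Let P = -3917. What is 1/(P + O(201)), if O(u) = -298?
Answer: -1/4215 ≈ -0.00023725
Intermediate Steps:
1/(P + O(201)) = 1/(-3917 - 298) = 1/(-4215) = -1/4215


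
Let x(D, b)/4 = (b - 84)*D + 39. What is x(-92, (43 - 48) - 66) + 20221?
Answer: 77417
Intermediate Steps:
x(D, b) = 156 + 4*D*(-84 + b) (x(D, b) = 4*((b - 84)*D + 39) = 4*((-84 + b)*D + 39) = 4*(D*(-84 + b) + 39) = 4*(39 + D*(-84 + b)) = 156 + 4*D*(-84 + b))
x(-92, (43 - 48) - 66) + 20221 = (156 - 336*(-92) + 4*(-92)*((43 - 48) - 66)) + 20221 = (156 + 30912 + 4*(-92)*(-5 - 66)) + 20221 = (156 + 30912 + 4*(-92)*(-71)) + 20221 = (156 + 30912 + 26128) + 20221 = 57196 + 20221 = 77417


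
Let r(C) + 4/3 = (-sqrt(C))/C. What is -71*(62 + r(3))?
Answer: -12922/3 + 71*sqrt(3)/3 ≈ -4266.3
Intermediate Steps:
r(C) = -4/3 - 1/sqrt(C) (r(C) = -4/3 + (-sqrt(C))/C = -4/3 - 1/sqrt(C))
-71*(62 + r(3)) = -71*(62 + (-4/3 - 1/sqrt(3))) = -71*(62 + (-4/3 - sqrt(3)/3)) = -71*(182/3 - sqrt(3)/3) = -12922/3 + 71*sqrt(3)/3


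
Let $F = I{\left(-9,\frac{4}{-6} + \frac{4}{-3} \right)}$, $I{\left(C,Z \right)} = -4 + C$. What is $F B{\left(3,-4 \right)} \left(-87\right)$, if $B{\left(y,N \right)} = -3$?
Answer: $-3393$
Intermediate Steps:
$F = -13$ ($F = -4 - 9 = -13$)
$F B{\left(3,-4 \right)} \left(-87\right) = \left(-13\right) \left(-3\right) \left(-87\right) = 39 \left(-87\right) = -3393$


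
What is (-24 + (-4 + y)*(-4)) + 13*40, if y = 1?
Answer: 508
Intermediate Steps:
(-24 + (-4 + y)*(-4)) + 13*40 = (-24 + (-4 + 1)*(-4)) + 13*40 = (-24 - 3*(-4)) + 520 = (-24 + 12) + 520 = -12 + 520 = 508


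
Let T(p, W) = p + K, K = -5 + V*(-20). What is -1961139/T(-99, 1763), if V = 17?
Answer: 653713/148 ≈ 4417.0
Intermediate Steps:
K = -345 (K = -5 + 17*(-20) = -5 - 340 = -345)
T(p, W) = -345 + p (T(p, W) = p - 345 = -345 + p)
-1961139/T(-99, 1763) = -1961139/(-345 - 99) = -1961139/(-444) = -1961139*(-1/444) = 653713/148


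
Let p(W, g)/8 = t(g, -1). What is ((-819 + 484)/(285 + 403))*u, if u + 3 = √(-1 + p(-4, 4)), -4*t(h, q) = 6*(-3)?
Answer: 1005/688 - 335*√35/688 ≈ -1.4199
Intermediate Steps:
t(h, q) = 9/2 (t(h, q) = -3*(-3)/2 = -¼*(-18) = 9/2)
p(W, g) = 36 (p(W, g) = 8*(9/2) = 36)
u = -3 + √35 (u = -3 + √(-1 + 36) = -3 + √35 ≈ 2.9161)
((-819 + 484)/(285 + 403))*u = ((-819 + 484)/(285 + 403))*(-3 + √35) = (-335/688)*(-3 + √35) = (-335*1/688)*(-3 + √35) = -335*(-3 + √35)/688 = 1005/688 - 335*√35/688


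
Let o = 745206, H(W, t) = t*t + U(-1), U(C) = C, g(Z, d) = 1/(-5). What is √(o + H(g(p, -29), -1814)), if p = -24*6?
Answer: √4035801 ≈ 2008.9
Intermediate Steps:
p = -144
g(Z, d) = -⅕
H(W, t) = -1 + t² (H(W, t) = t*t - 1 = t² - 1 = -1 + t²)
√(o + H(g(p, -29), -1814)) = √(745206 + (-1 + (-1814)²)) = √(745206 + (-1 + 3290596)) = √(745206 + 3290595) = √4035801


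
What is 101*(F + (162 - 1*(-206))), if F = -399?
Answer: -3131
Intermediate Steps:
101*(F + (162 - 1*(-206))) = 101*(-399 + (162 - 1*(-206))) = 101*(-399 + (162 + 206)) = 101*(-399 + 368) = 101*(-31) = -3131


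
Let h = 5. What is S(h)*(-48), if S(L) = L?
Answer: -240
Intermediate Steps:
S(h)*(-48) = 5*(-48) = -240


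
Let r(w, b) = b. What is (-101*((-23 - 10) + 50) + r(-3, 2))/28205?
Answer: -343/5641 ≈ -0.060805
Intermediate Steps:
(-101*((-23 - 10) + 50) + r(-3, 2))/28205 = (-101*((-23 - 10) + 50) + 2)/28205 = (-101*(-33 + 50) + 2)*(1/28205) = (-101*17 + 2)*(1/28205) = (-1717 + 2)*(1/28205) = -1715*1/28205 = -343/5641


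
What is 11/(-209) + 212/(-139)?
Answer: -4167/2641 ≈ -1.5778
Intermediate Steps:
11/(-209) + 212/(-139) = 11*(-1/209) + 212*(-1/139) = -1/19 - 212/139 = -4167/2641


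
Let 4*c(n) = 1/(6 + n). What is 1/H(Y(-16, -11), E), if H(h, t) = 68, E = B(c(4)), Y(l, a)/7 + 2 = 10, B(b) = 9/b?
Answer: 1/68 ≈ 0.014706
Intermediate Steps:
c(n) = 1/(4*(6 + n))
Y(l, a) = 56 (Y(l, a) = -14 + 7*10 = -14 + 70 = 56)
E = 360 (E = 9/((1/(4*(6 + 4)))) = 9/(((¼)/10)) = 9/(((¼)*(⅒))) = 9/(1/40) = 9*40 = 360)
1/H(Y(-16, -11), E) = 1/68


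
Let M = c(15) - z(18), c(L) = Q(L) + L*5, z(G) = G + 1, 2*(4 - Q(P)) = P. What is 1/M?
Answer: 2/105 ≈ 0.019048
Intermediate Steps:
Q(P) = 4 - P/2
z(G) = 1 + G
c(L) = 4 + 9*L/2 (c(L) = (4 - L/2) + L*5 = (4 - L/2) + 5*L = 4 + 9*L/2)
M = 105/2 (M = (4 + (9/2)*15) - (1 + 18) = (4 + 135/2) - 1*19 = 143/2 - 19 = 105/2 ≈ 52.500)
1/M = 1/(105/2) = 2/105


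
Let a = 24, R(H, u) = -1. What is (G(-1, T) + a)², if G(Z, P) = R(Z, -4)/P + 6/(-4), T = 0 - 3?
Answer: 18769/36 ≈ 521.36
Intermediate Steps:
T = -3
G(Z, P) = -3/2 - 1/P (G(Z, P) = -1/P + 6/(-4) = -1/P + 6*(-¼) = -1/P - 3/2 = -3/2 - 1/P)
(G(-1, T) + a)² = ((-3/2 - 1/(-3)) + 24)² = ((-3/2 - 1*(-⅓)) + 24)² = ((-3/2 + ⅓) + 24)² = (-7/6 + 24)² = (137/6)² = 18769/36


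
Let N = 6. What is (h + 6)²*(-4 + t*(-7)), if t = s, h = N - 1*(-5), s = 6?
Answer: -13294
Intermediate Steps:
h = 11 (h = 6 - 1*(-5) = 6 + 5 = 11)
t = 6
(h + 6)²*(-4 + t*(-7)) = (11 + 6)²*(-4 + 6*(-7)) = 17²*(-4 - 42) = 289*(-46) = -13294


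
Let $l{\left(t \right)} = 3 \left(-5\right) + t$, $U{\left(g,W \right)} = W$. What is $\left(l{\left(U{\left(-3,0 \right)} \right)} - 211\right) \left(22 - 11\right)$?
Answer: $-2486$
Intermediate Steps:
$l{\left(t \right)} = -15 + t$
$\left(l{\left(U{\left(-3,0 \right)} \right)} - 211\right) \left(22 - 11\right) = \left(\left(-15 + 0\right) - 211\right) \left(22 - 11\right) = \left(-15 - 211\right) 11 = \left(-226\right) 11 = -2486$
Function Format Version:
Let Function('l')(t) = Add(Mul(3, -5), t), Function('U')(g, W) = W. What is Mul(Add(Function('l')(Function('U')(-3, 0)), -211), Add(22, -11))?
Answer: -2486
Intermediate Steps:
Function('l')(t) = Add(-15, t)
Mul(Add(Function('l')(Function('U')(-3, 0)), -211), Add(22, -11)) = Mul(Add(Add(-15, 0), -211), Add(22, -11)) = Mul(Add(-15, -211), 11) = Mul(-226, 11) = -2486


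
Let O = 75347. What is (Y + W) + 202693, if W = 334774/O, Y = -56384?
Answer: 11024278997/75347 ≈ 1.4631e+5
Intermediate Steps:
W = 334774/75347 ≈ 4.4431
(Y + W) + 202693 = (-56384 + 334774/75347) + 202693 = -4248030474/75347 + 202693 = 11024278997/75347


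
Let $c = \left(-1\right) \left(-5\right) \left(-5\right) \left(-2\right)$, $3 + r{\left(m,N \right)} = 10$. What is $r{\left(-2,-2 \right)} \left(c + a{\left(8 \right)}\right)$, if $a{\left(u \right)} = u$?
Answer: $406$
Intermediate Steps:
$r{\left(m,N \right)} = 7$ ($r{\left(m,N \right)} = -3 + 10 = 7$)
$c = 50$ ($c = 5 \left(-5\right) \left(-2\right) = \left(-25\right) \left(-2\right) = 50$)
$r{\left(-2,-2 \right)} \left(c + a{\left(8 \right)}\right) = 7 \left(50 + 8\right) = 7 \cdot 58 = 406$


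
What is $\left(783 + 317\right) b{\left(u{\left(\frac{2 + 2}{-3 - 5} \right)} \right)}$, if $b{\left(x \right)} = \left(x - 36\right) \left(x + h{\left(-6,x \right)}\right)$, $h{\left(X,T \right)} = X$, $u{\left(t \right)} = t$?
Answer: $260975$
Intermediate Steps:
$b{\left(x \right)} = \left(-36 + x\right) \left(-6 + x\right)$ ($b{\left(x \right)} = \left(x - 36\right) \left(x - 6\right) = \left(-36 + x\right) \left(-6 + x\right)$)
$\left(783 + 317\right) b{\left(u{\left(\frac{2 + 2}{-3 - 5} \right)} \right)} = \left(783 + 317\right) \left(216 + \left(\frac{2 + 2}{-3 - 5}\right)^{2} - 42 \frac{2 + 2}{-3 - 5}\right) = 1100 \left(216 + \left(\frac{4}{-8}\right)^{2} - 42 \frac{4}{-8}\right) = 1100 \left(216 + \left(4 \left(- \frac{1}{8}\right)\right)^{2} - 42 \cdot 4 \left(- \frac{1}{8}\right)\right) = 1100 \left(216 + \left(- \frac{1}{2}\right)^{2} - -21\right) = 1100 \left(216 + \frac{1}{4} + 21\right) = 1100 \cdot \frac{949}{4} = 260975$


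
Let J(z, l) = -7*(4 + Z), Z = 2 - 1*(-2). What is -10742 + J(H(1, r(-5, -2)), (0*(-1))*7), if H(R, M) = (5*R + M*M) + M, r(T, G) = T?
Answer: -10798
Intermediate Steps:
H(R, M) = M + M² + 5*R (H(R, M) = (5*R + M²) + M = (M² + 5*R) + M = M + M² + 5*R)
Z = 4 (Z = 2 + 2 = 4)
J(z, l) = -56 (J(z, l) = -7*(4 + 4) = -7*8 = -56)
-10742 + J(H(1, r(-5, -2)), (0*(-1))*7) = -10742 - 56 = -10798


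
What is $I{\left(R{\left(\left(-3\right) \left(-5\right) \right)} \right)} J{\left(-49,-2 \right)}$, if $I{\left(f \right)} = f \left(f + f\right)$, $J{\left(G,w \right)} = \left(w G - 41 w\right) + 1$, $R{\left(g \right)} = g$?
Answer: $81450$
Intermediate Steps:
$J{\left(G,w \right)} = 1 - 41 w + G w$ ($J{\left(G,w \right)} = \left(G w - 41 w\right) + 1 = \left(- 41 w + G w\right) + 1 = 1 - 41 w + G w$)
$I{\left(f \right)} = 2 f^{2}$ ($I{\left(f \right)} = f 2 f = 2 f^{2}$)
$I{\left(R{\left(\left(-3\right) \left(-5\right) \right)} \right)} J{\left(-49,-2 \right)} = 2 \left(\left(-3\right) \left(-5\right)\right)^{2} \left(1 - -82 - -98\right) = 2 \cdot 15^{2} \left(1 + 82 + 98\right) = 2 \cdot 225 \cdot 181 = 450 \cdot 181 = 81450$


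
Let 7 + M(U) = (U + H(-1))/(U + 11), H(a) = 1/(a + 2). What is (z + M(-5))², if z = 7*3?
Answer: 1600/9 ≈ 177.78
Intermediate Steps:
H(a) = 1/(2 + a)
M(U) = -7 + (1 + U)/(11 + U) (M(U) = -7 + (U + 1/(2 - 1))/(U + 11) = -7 + (U + 1/1)/(11 + U) = -7 + (U + 1)/(11 + U) = -7 + (1 + U)/(11 + U))
z = 21
(z + M(-5))² = (21 + 2*(-38 - 3*(-5))/(11 - 5))² = (21 + 2*(-38 + 15)/6)² = (21 + 2*(⅙)*(-23))² = (21 - 23/3)² = (40/3)² = 1600/9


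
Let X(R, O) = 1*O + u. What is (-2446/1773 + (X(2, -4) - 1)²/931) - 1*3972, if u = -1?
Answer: -6558646834/1650663 ≈ -3973.3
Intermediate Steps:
X(R, O) = -1 + O (X(R, O) = 1*O - 1 = O - 1 = -1 + O)
(-2446/1773 + (X(2, -4) - 1)²/931) - 1*3972 = (-2446/1773 + ((-1 - 4) - 1)²/931) - 1*3972 = (-2446*1/1773 + (-5 - 1)²*(1/931)) - 3972 = (-2446/1773 + (-6)²*(1/931)) - 3972 = (-2446/1773 + 36*(1/931)) - 3972 = (-2446/1773 + 36/931) - 3972 = -2213398/1650663 - 3972 = -6558646834/1650663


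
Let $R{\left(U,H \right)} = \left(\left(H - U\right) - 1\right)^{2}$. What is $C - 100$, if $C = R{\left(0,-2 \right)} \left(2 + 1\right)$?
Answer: $-73$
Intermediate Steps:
$R{\left(U,H \right)} = \left(-1 + H - U\right)^{2}$
$C = 27$ ($C = \left(1 + 0 - -2\right)^{2} \left(2 + 1\right) = \left(1 + 0 + 2\right)^{2} \cdot 3 = 3^{2} \cdot 3 = 9 \cdot 3 = 27$)
$C - 100 = 27 - 100 = -73$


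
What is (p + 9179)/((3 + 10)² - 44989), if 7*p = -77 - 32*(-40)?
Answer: -16364/78435 ≈ -0.20863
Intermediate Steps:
p = 1203/7 (p = (-77 - 32*(-40))/7 = (-77 + 1280)/7 = (⅐)*1203 = 1203/7 ≈ 171.86)
(p + 9179)/((3 + 10)² - 44989) = (1203/7 + 9179)/((3 + 10)² - 44989) = 65456/(7*(13² - 44989)) = 65456/(7*(169 - 44989)) = (65456/7)/(-44820) = (65456/7)*(-1/44820) = -16364/78435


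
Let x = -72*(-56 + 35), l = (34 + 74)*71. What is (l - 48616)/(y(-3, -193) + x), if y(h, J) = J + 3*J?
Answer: -10237/185 ≈ -55.335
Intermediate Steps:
l = 7668 (l = 108*71 = 7668)
y(h, J) = 4*J
x = 1512 (x = -72*(-21) = 1512)
(l - 48616)/(y(-3, -193) + x) = (7668 - 48616)/(4*(-193) + 1512) = -40948/(-772 + 1512) = -40948/740 = -40948*1/740 = -10237/185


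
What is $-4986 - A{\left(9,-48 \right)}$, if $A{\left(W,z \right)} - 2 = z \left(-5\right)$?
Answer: $-5228$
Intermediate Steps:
$A{\left(W,z \right)} = 2 - 5 z$ ($A{\left(W,z \right)} = 2 + z \left(-5\right) = 2 - 5 z$)
$-4986 - A{\left(9,-48 \right)} = -4986 - \left(2 - -240\right) = -4986 - \left(2 + 240\right) = -4986 - 242 = -5228$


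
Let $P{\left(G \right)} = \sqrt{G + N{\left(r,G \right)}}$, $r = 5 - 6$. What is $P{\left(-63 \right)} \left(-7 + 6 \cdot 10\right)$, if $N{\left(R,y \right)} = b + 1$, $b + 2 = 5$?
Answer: $53 i \sqrt{59} \approx 407.1 i$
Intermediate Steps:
$b = 3$ ($b = -2 + 5 = 3$)
$r = -1$ ($r = 5 - 6 = -1$)
$N{\left(R,y \right)} = 4$ ($N{\left(R,y \right)} = 3 + 1 = 4$)
$P{\left(G \right)} = \sqrt{4 + G}$ ($P{\left(G \right)} = \sqrt{G + 4} = \sqrt{4 + G}$)
$P{\left(-63 \right)} \left(-7 + 6 \cdot 10\right) = \sqrt{4 - 63} \left(-7 + 6 \cdot 10\right) = \sqrt{-59} \left(-7 + 60\right) = i \sqrt{59} \cdot 53 = 53 i \sqrt{59}$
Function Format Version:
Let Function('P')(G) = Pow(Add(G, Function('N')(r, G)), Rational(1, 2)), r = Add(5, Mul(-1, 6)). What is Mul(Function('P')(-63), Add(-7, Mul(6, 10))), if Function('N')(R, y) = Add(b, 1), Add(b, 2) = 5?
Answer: Mul(53, I, Pow(59, Rational(1, 2))) ≈ Mul(407.10, I)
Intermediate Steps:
b = 3 (b = Add(-2, 5) = 3)
r = -1 (r = Add(5, -6) = -1)
Function('N')(R, y) = 4 (Function('N')(R, y) = Add(3, 1) = 4)
Function('P')(G) = Pow(Add(4, G), Rational(1, 2)) (Function('P')(G) = Pow(Add(G, 4), Rational(1, 2)) = Pow(Add(4, G), Rational(1, 2)))
Mul(Function('P')(-63), Add(-7, Mul(6, 10))) = Mul(Pow(Add(4, -63), Rational(1, 2)), Add(-7, Mul(6, 10))) = Mul(Pow(-59, Rational(1, 2)), Add(-7, 60)) = Mul(Mul(I, Pow(59, Rational(1, 2))), 53) = Mul(53, I, Pow(59, Rational(1, 2)))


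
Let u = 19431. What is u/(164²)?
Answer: 19431/26896 ≈ 0.72245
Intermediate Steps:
u/(164²) = 19431/(164²) = 19431/26896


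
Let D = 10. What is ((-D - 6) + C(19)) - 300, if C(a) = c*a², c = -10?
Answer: -3926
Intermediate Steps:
C(a) = -10*a²
((-D - 6) + C(19)) - 300 = ((-1*10 - 6) - 10*19²) - 300 = ((-10 - 6) - 10*361) - 300 = (-16 - 3610) - 300 = -3626 - 300 = -3926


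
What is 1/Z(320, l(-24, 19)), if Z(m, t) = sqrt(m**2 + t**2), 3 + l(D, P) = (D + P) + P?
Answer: sqrt(102521)/102521 ≈ 0.0031232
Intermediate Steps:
l(D, P) = -3 + D + 2*P (l(D, P) = -3 + ((D + P) + P) = -3 + (D + 2*P) = -3 + D + 2*P)
1/Z(320, l(-24, 19)) = 1/(sqrt(320**2 + (-3 - 24 + 2*19)**2)) = 1/(sqrt(102400 + (-3 - 24 + 38)**2)) = 1/(sqrt(102400 + 11**2)) = 1/(sqrt(102400 + 121)) = 1/(sqrt(102521)) = sqrt(102521)/102521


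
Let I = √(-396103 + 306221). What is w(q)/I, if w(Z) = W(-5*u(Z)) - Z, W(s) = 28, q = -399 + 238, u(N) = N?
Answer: -189*I*√89882/89882 ≈ -0.63041*I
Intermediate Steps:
q = -161
w(Z) = 28 - Z
I = I*√89882 (I = √(-89882) = I*√89882 ≈ 299.8*I)
w(q)/I = (28 - 1*(-161))/((I*√89882)) = (28 + 161)*(-I*√89882/89882) = 189*(-I*√89882/89882) = -189*I*√89882/89882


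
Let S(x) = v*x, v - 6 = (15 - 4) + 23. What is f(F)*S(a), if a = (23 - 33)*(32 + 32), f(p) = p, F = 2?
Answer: -51200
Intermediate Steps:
v = 40 (v = 6 + ((15 - 4) + 23) = 6 + (11 + 23) = 6 + 34 = 40)
a = -640 (a = -10*64 = -640)
S(x) = 40*x
f(F)*S(a) = 2*(40*(-640)) = 2*(-25600) = -51200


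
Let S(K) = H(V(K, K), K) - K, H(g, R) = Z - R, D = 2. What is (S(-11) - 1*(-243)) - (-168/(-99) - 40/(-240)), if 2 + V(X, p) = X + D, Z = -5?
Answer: 5679/22 ≈ 258.14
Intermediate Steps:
V(X, p) = X (V(X, p) = -2 + (X + 2) = -2 + (2 + X) = X)
H(g, R) = -5 - R
S(K) = -5 - 2*K (S(K) = (-5 - K) - K = -5 - 2*K)
(S(-11) - 1*(-243)) - (-168/(-99) - 40/(-240)) = ((-5 - 2*(-11)) - 1*(-243)) - (-168/(-99) - 40/(-240)) = ((-5 + 22) + 243) - (-168*(-1/99) - 40*(-1/240)) = (17 + 243) - (56/33 + ⅙) = 260 - 1*41/22 = 260 - 41/22 = 5679/22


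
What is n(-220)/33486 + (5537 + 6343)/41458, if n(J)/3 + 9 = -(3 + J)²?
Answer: -454996081/115688549 ≈ -3.9329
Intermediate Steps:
n(J) = -27 - 3*(3 + J)² (n(J) = -27 + 3*(-(3 + J)²) = -27 - 3*(3 + J)²)
n(-220)/33486 + (5537 + 6343)/41458 = (-27 - 3*(3 - 220)²)/33486 + (5537 + 6343)/41458 = (-27 - 3*(-217)²)*(1/33486) + 11880*(1/41458) = (-27 - 3*47089)*(1/33486) + 5940/20729 = (-27 - 141267)*(1/33486) + 5940/20729 = -141294*1/33486 + 5940/20729 = -23549/5581 + 5940/20729 = -454996081/115688549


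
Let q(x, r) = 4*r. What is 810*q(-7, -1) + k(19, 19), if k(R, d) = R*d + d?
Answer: -2860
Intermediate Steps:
k(R, d) = d + R*d
810*q(-7, -1) + k(19, 19) = 810*(4*(-1)) + 19*(1 + 19) = 810*(-4) + 19*20 = -3240 + 380 = -2860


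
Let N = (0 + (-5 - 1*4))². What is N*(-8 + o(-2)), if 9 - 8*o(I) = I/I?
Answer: -567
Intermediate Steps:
o(I) = 1 (o(I) = 9/8 - I/(8*I) = 9/8 - ⅛*1 = 9/8 - ⅛ = 1)
N = 81 (N = (0 + (-5 - 4))² = (0 - 9)² = (-9)² = 81)
N*(-8 + o(-2)) = 81*(-8 + 1) = 81*(-7) = -567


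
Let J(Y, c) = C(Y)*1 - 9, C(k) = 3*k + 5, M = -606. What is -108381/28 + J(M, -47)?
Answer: -22771/4 ≈ -5692.8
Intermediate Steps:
C(k) = 5 + 3*k
J(Y, c) = -4 + 3*Y (J(Y, c) = (5 + 3*Y)*1 - 9 = (5 + 3*Y) - 9 = -4 + 3*Y)
-108381/28 + J(M, -47) = -108381/28 + (-4 + 3*(-606)) = -108381/28 + (-4 - 1818) = -2779*39/28 - 1822 = -15483/4 - 1822 = -22771/4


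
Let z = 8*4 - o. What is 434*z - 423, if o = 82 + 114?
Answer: -71599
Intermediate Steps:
o = 196
z = -164 (z = 8*4 - 1*196 = 32 - 196 = -164)
434*z - 423 = 434*(-164) - 423 = -71176 - 423 = -71599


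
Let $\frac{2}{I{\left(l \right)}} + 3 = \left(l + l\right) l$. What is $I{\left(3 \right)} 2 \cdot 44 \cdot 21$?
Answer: $\frac{1232}{5} \approx 246.4$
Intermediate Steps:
$I{\left(l \right)} = \frac{2}{-3 + 2 l^{2}}$ ($I{\left(l \right)} = \frac{2}{-3 + \left(l + l\right) l} = \frac{2}{-3 + 2 l l} = \frac{2}{-3 + 2 l^{2}}$)
$I{\left(3 \right)} 2 \cdot 44 \cdot 21 = \frac{2}{-3 + 2 \cdot 3^{2}} \cdot 2 \cdot 44 \cdot 21 = \frac{2}{-3 + 2 \cdot 9} \cdot 2 \cdot 44 \cdot 21 = \frac{2}{-3 + 18} \cdot 2 \cdot 44 \cdot 21 = \frac{2}{15} \cdot 2 \cdot 44 \cdot 21 = \frac{4}{15} \cdot 44 \cdot 21 = \frac{176}{15} \cdot 21 = \frac{1232}{5}$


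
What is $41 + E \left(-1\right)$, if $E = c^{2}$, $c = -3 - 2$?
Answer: $16$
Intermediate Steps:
$c = -5$ ($c = -3 - 2 = -5$)
$E = 25$ ($E = \left(-5\right)^{2} = 25$)
$41 + E \left(-1\right) = 41 + 25 \left(-1\right) = 41 - 25 = 16$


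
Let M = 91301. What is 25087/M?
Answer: 25087/91301 ≈ 0.27477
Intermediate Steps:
25087/M = 25087/91301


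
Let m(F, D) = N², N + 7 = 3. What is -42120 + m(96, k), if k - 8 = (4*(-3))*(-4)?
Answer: -42104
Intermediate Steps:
N = -4 (N = -7 + 3 = -4)
k = 56 (k = 8 + (4*(-3))*(-4) = 8 - 12*(-4) = 8 + 48 = 56)
m(F, D) = 16 (m(F, D) = (-4)² = 16)
-42120 + m(96, k) = -42120 + 16 = -42104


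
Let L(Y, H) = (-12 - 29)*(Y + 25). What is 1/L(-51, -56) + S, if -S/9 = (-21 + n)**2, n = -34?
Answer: -29021849/1066 ≈ -27225.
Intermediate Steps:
L(Y, H) = -1025 - 41*Y (L(Y, H) = -41*(25 + Y) = -1025 - 41*Y)
S = -27225 (S = -9*(-21 - 34)**2 = -9*(-55)**2 = -9*3025 = -27225)
1/L(-51, -56) + S = 1/(-1025 - 41*(-51)) - 27225 = 1/(-1025 + 2091) - 27225 = 1/1066 - 27225 = -29021849/1066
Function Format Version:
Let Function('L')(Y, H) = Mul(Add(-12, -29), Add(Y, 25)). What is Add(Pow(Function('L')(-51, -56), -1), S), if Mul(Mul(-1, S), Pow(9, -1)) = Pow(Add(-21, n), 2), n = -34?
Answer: Rational(-29021849, 1066) ≈ -27225.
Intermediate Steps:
Function('L')(Y, H) = Add(-1025, Mul(-41, Y)) (Function('L')(Y, H) = Mul(-41, Add(25, Y)) = Add(-1025, Mul(-41, Y)))
S = -27225 (S = Mul(-9, Pow(Add(-21, -34), 2)) = Mul(-9, Pow(-55, 2)) = Mul(-9, 3025) = -27225)
Add(Pow(Function('L')(-51, -56), -1), S) = Add(Pow(Add(-1025, Mul(-41, -51)), -1), -27225) = Add(Pow(Add(-1025, 2091), -1), -27225) = Add(Pow(1066, -1), -27225) = Add(Rational(1, 1066), -27225) = Rational(-29021849, 1066)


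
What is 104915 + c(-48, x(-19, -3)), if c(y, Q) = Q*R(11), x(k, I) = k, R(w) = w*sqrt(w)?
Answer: 104915 - 209*sqrt(11) ≈ 1.0422e+5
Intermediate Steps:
R(w) = w**(3/2)
c(y, Q) = 11*Q*sqrt(11) (c(y, Q) = Q*11**(3/2) = Q*(11*sqrt(11)) = 11*Q*sqrt(11))
104915 + c(-48, x(-19, -3)) = 104915 + 11*(-19)*sqrt(11) = 104915 - 209*sqrt(11)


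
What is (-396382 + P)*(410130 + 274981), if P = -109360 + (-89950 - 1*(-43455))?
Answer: -378343643307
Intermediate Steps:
P = -155855 (P = -109360 + (-89950 + 43455) = -109360 - 46495 = -155855)
(-396382 + P)*(410130 + 274981) = (-396382 - 155855)*(410130 + 274981) = -552237*685111 = -378343643307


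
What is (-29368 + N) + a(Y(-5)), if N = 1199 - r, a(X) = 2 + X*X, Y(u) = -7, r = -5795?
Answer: -22323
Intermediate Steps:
a(X) = 2 + X²
N = 6994 (N = 1199 - 1*(-5795) = 1199 + 5795 = 6994)
(-29368 + N) + a(Y(-5)) = (-29368 + 6994) + (2 + (-7)²) = -22374 + (2 + 49) = -22374 + 51 = -22323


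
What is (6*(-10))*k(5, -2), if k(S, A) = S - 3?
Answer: -120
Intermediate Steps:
k(S, A) = -3 + S
(6*(-10))*k(5, -2) = (6*(-10))*(-3 + 5) = -60*2 = -120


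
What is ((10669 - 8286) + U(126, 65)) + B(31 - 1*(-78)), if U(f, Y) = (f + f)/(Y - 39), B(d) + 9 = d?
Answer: 32405/13 ≈ 2492.7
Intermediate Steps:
B(d) = -9 + d
U(f, Y) = 2*f/(-39 + Y) (U(f, Y) = (2*f)/(-39 + Y) = 2*f/(-39 + Y))
((10669 - 8286) + U(126, 65)) + B(31 - 1*(-78)) = ((10669 - 8286) + 2*126/(-39 + 65)) + (-9 + (31 - 1*(-78))) = (2383 + 2*126/26) + (-9 + (31 + 78)) = (2383 + 2*126*(1/26)) + (-9 + 109) = (2383 + 126/13) + 100 = 31105/13 + 100 = 32405/13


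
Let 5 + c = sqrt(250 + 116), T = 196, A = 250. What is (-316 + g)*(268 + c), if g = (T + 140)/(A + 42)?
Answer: -6044792/73 - 22984*sqrt(366)/73 ≈ -88829.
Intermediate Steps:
c = -5 + sqrt(366) (c = -5 + sqrt(250 + 116) = -5 + sqrt(366) ≈ 14.131)
g = 84/73 (g = (196 + 140)/(250 + 42) = 336/292 = 336*(1/292) = 84/73 ≈ 1.1507)
(-316 + g)*(268 + c) = (-316 + 84/73)*(268 + (-5 + sqrt(366))) = -22984*(263 + sqrt(366))/73 = -6044792/73 - 22984*sqrt(366)/73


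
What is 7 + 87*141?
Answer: 12274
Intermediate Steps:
7 + 87*141 = 7 + 12267 = 12274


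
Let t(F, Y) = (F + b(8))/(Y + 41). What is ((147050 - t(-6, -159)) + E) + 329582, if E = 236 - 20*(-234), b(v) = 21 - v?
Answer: 56822671/118 ≈ 4.8155e+5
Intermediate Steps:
t(F, Y) = (13 + F)/(41 + Y) (t(F, Y) = (F + (21 - 1*8))/(Y + 41) = (F + (21 - 8))/(41 + Y) = (F + 13)/(41 + Y) = (13 + F)/(41 + Y))
E = 4916 (E = 236 + 4680 = 4916)
((147050 - t(-6, -159)) + E) + 329582 = ((147050 - (13 - 6)/(41 - 159)) + 4916) + 329582 = ((147050 - 7/(-118)) + 4916) + 329582 = ((147050 - (-1)*7/118) + 4916) + 329582 = ((147050 - 1*(-7/118)) + 4916) + 329582 = ((147050 + 7/118) + 4916) + 329582 = (17351907/118 + 4916) + 329582 = 17931995/118 + 329582 = 56822671/118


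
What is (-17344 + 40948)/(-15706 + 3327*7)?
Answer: 23604/7583 ≈ 3.1128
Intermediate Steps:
(-17344 + 40948)/(-15706 + 3327*7) = 23604/(-15706 + 23289) = 23604/7583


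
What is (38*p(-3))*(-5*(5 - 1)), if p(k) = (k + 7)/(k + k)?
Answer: 1520/3 ≈ 506.67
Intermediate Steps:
p(k) = (7 + k)/(2*k) (p(k) = (7 + k)/((2*k)) = (7 + k)*(1/(2*k)) = (7 + k)/(2*k))
(38*p(-3))*(-5*(5 - 1)) = (38*((½)*(7 - 3)/(-3)))*(-5*(5 - 1)) = (38*((½)*(-⅓)*4))*(-5*4) = (38*(-⅔))*(-20) = -76/3*(-20) = 1520/3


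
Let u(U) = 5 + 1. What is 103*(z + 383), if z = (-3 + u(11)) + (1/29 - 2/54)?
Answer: 31130308/783 ≈ 39758.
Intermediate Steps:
u(U) = 6
z = 2347/783 (z = (-3 + 6) + (1/29 - 2/54) = 3 + (1*(1/29) - 2*1/54) = 3 + (1/29 - 1/27) = 3 - 2/783 = 2347/783 ≈ 2.9974)
103*(z + 383) = 103*(2347/783 + 383) = 103*(302236/783) = 31130308/783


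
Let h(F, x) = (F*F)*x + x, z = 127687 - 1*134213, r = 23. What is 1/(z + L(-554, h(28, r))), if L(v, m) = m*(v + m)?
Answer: 1/315974029 ≈ 3.1648e-9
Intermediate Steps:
z = -6526 (z = 127687 - 134213 = -6526)
h(F, x) = x + x*F² (h(F, x) = F²*x + x = x*F² + x = x + x*F²)
L(v, m) = m*(m + v)
1/(z + L(-554, h(28, r))) = 1/(-6526 + (23*(1 + 28²))*(23*(1 + 28²) - 554)) = 1/(-6526 + (23*(1 + 784))*(23*(1 + 784) - 554)) = 1/(-6526 + (23*785)*(23*785 - 554)) = 1/(-6526 + 18055*(18055 - 554)) = 1/(-6526 + 18055*17501) = 1/(-6526 + 315980555) = 1/315974029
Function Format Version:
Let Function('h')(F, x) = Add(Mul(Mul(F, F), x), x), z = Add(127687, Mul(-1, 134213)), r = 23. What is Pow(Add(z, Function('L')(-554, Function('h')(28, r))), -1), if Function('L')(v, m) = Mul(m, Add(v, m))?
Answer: Rational(1, 315974029) ≈ 3.1648e-9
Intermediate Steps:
z = -6526 (z = Add(127687, -134213) = -6526)
Function('h')(F, x) = Add(x, Mul(x, Pow(F, 2))) (Function('h')(F, x) = Add(Mul(Pow(F, 2), x), x) = Add(Mul(x, Pow(F, 2)), x) = Add(x, Mul(x, Pow(F, 2))))
Function('L')(v, m) = Mul(m, Add(m, v))
Pow(Add(z, Function('L')(-554, Function('h')(28, r))), -1) = Pow(Add(-6526, Mul(Mul(23, Add(1, Pow(28, 2))), Add(Mul(23, Add(1, Pow(28, 2))), -554))), -1) = Pow(Add(-6526, Mul(Mul(23, Add(1, 784)), Add(Mul(23, Add(1, 784)), -554))), -1) = Pow(Add(-6526, Mul(Mul(23, 785), Add(Mul(23, 785), -554))), -1) = Pow(Add(-6526, Mul(18055, Add(18055, -554))), -1) = Pow(Add(-6526, Mul(18055, 17501)), -1) = Pow(Add(-6526, 315980555), -1) = Pow(315974029, -1) = Rational(1, 315974029)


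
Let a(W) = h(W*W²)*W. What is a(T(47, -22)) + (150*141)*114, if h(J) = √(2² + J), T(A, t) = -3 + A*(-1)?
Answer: 2411100 - 100*I*√31249 ≈ 2.4111e+6 - 17677.0*I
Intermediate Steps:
T(A, t) = -3 - A
h(J) = √(4 + J)
a(W) = W*√(4 + W³) (a(W) = √(4 + W*W²)*W = √(4 + W³)*W = W*√(4 + W³))
a(T(47, -22)) + (150*141)*114 = (-3 - 1*47)*√(4 + (-3 - 1*47)³) + (150*141)*114 = (-3 - 47)*√(4 + (-3 - 47)³) + 21150*114 = -50*√(4 + (-50)³) + 2411100 = -50*√(4 - 125000) + 2411100 = -100*I*√31249 + 2411100 = 2411100 - 100*I*√31249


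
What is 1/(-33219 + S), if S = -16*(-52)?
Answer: -1/32387 ≈ -3.0877e-5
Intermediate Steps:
S = 832
1/(-33219 + S) = 1/(-33219 + 832) = 1/(-32387) = -1/32387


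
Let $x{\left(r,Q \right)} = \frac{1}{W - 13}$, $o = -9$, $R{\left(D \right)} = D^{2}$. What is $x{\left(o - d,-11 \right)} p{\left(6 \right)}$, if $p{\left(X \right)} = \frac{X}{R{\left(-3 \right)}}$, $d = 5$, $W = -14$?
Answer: $- \frac{2}{81} \approx -0.024691$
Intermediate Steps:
$x{\left(r,Q \right)} = - \frac{1}{27}$ ($x{\left(r,Q \right)} = \frac{1}{-14 - 13} = \frac{1}{-27} = - \frac{1}{27}$)
$p{\left(X \right)} = \frac{X}{9}$ ($p{\left(X \right)} = \frac{X}{\left(-3\right)^{2}} = \frac{X}{9}$)
$x{\left(o - d,-11 \right)} p{\left(6 \right)} = - \frac{\frac{1}{9} \cdot 6}{27} = \left(- \frac{1}{27}\right) \frac{2}{3} = - \frac{2}{81}$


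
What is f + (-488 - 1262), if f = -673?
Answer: -2423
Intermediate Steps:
f + (-488 - 1262) = -673 + (-488 - 1262) = -673 - 1750 = -2423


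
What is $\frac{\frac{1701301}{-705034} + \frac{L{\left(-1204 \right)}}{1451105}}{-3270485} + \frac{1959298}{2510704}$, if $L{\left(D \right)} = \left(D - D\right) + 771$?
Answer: $\frac{56515031991552343940529}{72420011021269352163800} \approx 0.78038$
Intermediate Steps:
$L{\left(D \right)} = 771$ ($L{\left(D \right)} = 0 + 771 = 771$)
$\frac{\frac{1701301}{-705034} + \frac{L{\left(-1204 \right)}}{1451105}}{-3270485} + \frac{1959298}{2510704} = \frac{\frac{1701301}{-705034} + \frac{771}{1451105}}{-3270485} + \frac{1959298}{2510704} = \left(1701301 \left(- \frac{1}{705034}\right) + 771 \cdot \frac{1}{1451105}\right) \left(- \frac{1}{3270485}\right) + 1959298 \cdot \frac{1}{2510704} = \left(- \frac{1701301}{705034} + \frac{771}{1451105}\right) \left(- \frac{1}{3270485}\right) + \frac{33781}{43288} = \left(- \frac{2468222806391}{1023078362570}\right) \left(- \frac{1}{3270485}\right) + \frac{33781}{43288} = \frac{2468222806391}{3345962438609746450} + \frac{33781}{43288} = \frac{56515031991552343940529}{72420011021269352163800}$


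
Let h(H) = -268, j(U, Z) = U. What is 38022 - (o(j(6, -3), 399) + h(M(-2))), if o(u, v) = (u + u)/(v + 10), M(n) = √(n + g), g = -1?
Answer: 15660598/409 ≈ 38290.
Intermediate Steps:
M(n) = √(-1 + n) (M(n) = √(n - 1) = √(-1 + n))
o(u, v) = 2*u/(10 + v) (o(u, v) = (2*u)/(10 + v) = 2*u/(10 + v))
38022 - (o(j(6, -3), 399) + h(M(-2))) = 38022 - (2*6/(10 + 399) - 268) = 38022 - (2*6/409 - 268) = 38022 - (2*6*(1/409) - 268) = 38022 - (12/409 - 268) = 38022 - 1*(-109600/409) = 38022 + 109600/409 = 15660598/409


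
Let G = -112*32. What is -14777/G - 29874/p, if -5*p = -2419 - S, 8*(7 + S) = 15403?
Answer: -538569931/17765888 ≈ -30.315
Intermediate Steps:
S = 15347/8 (S = -7 + (⅛)*15403 = -7 + 15403/8 = 15347/8 ≈ 1918.4)
p = 34699/40 (p = -(-2419 - 1*15347/8)/5 = -(-2419 - 15347/8)/5 = -⅕*(-34699/8) = 34699/40 ≈ 867.47)
G = -3584
-14777/G - 29874/p = -14777/(-3584) - 29874/34699/40 = -14777*(-1/3584) - 29874*40/34699 = 2111/512 - 1194960/34699 = -538569931/17765888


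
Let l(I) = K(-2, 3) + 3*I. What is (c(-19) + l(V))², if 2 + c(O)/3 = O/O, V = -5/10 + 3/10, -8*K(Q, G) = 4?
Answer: 1681/100 ≈ 16.810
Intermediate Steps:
K(Q, G) = -½ (K(Q, G) = -⅛*4 = -½)
V = -⅕ (V = -5*⅒ + 3*(⅒) = -½ + 3/10 = -⅕ ≈ -0.20000)
c(O) = -3 (c(O) = -6 + 3*(O/O) = -6 + 3*1 = -6 + 3 = -3)
l(I) = -½ + 3*I
(c(-19) + l(V))² = (-3 + (-½ + 3*(-⅕)))² = (-3 + (-½ - ⅗))² = (-3 - 11/10)² = (-41/10)² = 1681/100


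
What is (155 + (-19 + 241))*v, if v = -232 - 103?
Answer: -126295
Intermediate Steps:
v = -335
(155 + (-19 + 241))*v = (155 + (-19 + 241))*(-335) = (155 + 222)*(-335) = 377*(-335) = -126295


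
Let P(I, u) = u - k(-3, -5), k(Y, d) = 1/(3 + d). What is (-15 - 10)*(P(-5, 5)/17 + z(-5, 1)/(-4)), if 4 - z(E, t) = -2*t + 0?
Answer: 500/17 ≈ 29.412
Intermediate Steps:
P(I, u) = ½ + u (P(I, u) = u - 1/(3 - 5) = u - 1/(-2) = u - 1*(-½) = u + ½ = ½ + u)
z(E, t) = 4 + 2*t (z(E, t) = 4 - (-2*t + 0) = 4 - (-2)*t = 4 + 2*t)
(-15 - 10)*(P(-5, 5)/17 + z(-5, 1)/(-4)) = (-15 - 10)*((½ + 5)/17 + (4 + 2*1)/(-4)) = -25*((11/2)*(1/17) + (4 + 2)*(-¼)) = -25*(11/34 + 6*(-¼)) = -25*(11/34 - 3/2) = -25*(-20/17) = 500/17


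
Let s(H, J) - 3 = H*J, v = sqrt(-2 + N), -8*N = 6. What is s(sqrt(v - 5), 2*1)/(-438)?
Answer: -1/146 - sqrt(-20 + 2*I*sqrt(11))/438 ≈ -0.0085203 - 0.010346*I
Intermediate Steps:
N = -3/4 (N = -1/8*6 = -3/4 ≈ -0.75000)
v = I*sqrt(11)/2 (v = sqrt(-2 - 3/4) = sqrt(-11/4) = I*sqrt(11)/2 ≈ 1.6583*I)
s(H, J) = 3 + H*J
s(sqrt(v - 5), 2*1)/(-438) = (3 + sqrt(I*sqrt(11)/2 - 5)*(2*1))/(-438) = (3 + sqrt(-5 + I*sqrt(11)/2)*2)*(-1/438) = (3 + 2*sqrt(-5 + I*sqrt(11)/2))*(-1/438) = -1/146 - sqrt(-5 + I*sqrt(11)/2)/219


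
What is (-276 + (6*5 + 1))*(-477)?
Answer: 116865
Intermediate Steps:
(-276 + (6*5 + 1))*(-477) = (-276 + (30 + 1))*(-477) = (-276 + 31)*(-477) = -245*(-477) = 116865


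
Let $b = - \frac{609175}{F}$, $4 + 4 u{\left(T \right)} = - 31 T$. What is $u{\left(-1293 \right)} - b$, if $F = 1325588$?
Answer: $\frac{6641334769}{662794} \approx 10020.0$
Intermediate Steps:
$u{\left(T \right)} = -1 - \frac{31 T}{4}$ ($u{\left(T \right)} = -1 + \frac{\left(-31\right) T}{4} = -1 - \frac{31 T}{4}$)
$b = - \frac{609175}{1325588} \approx -0.45955$
$u{\left(-1293 \right)} - b = \left(-1 - - \frac{40083}{4}\right) - - \frac{609175}{1325588} = \left(-1 + \frac{40083}{4}\right) + \frac{609175}{1325588} = \frac{40079}{4} + \frac{609175}{1325588} = \frac{6641334769}{662794}$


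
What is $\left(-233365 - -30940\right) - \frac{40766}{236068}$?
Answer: $- \frac{23893052833}{118034} \approx -2.0243 \cdot 10^{5}$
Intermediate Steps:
$\left(-233365 - -30940\right) - \frac{40766}{236068} = \left(-233365 + 30940\right) - \frac{20383}{118034} = -202425 - \frac{20383}{118034} = - \frac{23893052833}{118034}$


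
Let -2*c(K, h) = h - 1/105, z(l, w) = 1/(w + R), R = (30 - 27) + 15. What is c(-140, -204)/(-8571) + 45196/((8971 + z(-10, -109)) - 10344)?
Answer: -308558794591/9370331460 ≈ -32.929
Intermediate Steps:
R = 18 (R = 3 + 15 = 18)
z(l, w) = 1/(18 + w) (z(l, w) = 1/(w + 18) = 1/(18 + w))
c(K, h) = 1/210 - h/2 (c(K, h) = -(h - 1/105)/2 = -(-1/105 + h)/2 = 1/210 - h/2)
c(-140, -204)/(-8571) + 45196/((8971 + z(-10, -109)) - 10344) = (1/210 - ½*(-204))/(-8571) + 45196/((8971 + 1/(18 - 109)) - 10344) = (1/210 + 102)*(-1/8571) + 45196/((8971 + 1/(-91)) - 10344) = (21421/210)*(-1/8571) + 45196/((8971 - 1/91) - 10344) = -21421/1799910 + 45196/(816360/91 - 10344) = -21421/1799910 + 45196/(-124944/91) = -21421/1799910 + 45196*(-91/124944) = -21421/1799910 - 1028209/31236 = -308558794591/9370331460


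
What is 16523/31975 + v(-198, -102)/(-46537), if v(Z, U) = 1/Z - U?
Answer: 151602573373/294628073850 ≈ 0.51456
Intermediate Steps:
16523/31975 + v(-198, -102)/(-46537) = 16523/31975 + (1/(-198) - 1*(-102))/(-46537) = 16523*(1/31975) + (-1/198 + 102)*(-1/46537) = 16523/31975 + (20195/198)*(-1/46537) = 16523/31975 - 20195/9214326 = 151602573373/294628073850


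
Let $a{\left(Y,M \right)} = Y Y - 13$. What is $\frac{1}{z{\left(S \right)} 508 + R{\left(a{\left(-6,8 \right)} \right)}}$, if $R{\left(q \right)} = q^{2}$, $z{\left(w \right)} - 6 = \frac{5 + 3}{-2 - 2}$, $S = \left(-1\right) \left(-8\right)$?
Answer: $\frac{1}{2561} \approx 0.00039047$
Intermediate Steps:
$a{\left(Y,M \right)} = -13 + Y^{2}$ ($a{\left(Y,M \right)} = Y^{2} - 13 = -13 + Y^{2}$)
$S = 8$
$z{\left(w \right)} = 4$ ($z{\left(w \right)} = 6 + \frac{5 + 3}{-2 - 2} = 6 + \frac{8}{-4} = 6 + 8 \left(- \frac{1}{4}\right) = 6 - 2 = 4$)
$\frac{1}{z{\left(S \right)} 508 + R{\left(a{\left(-6,8 \right)} \right)}} = \frac{1}{4 \cdot 508 + \left(-13 + \left(-6\right)^{2}\right)^{2}} = \frac{1}{2032 + \left(-13 + 36\right)^{2}} = \frac{1}{2032 + 23^{2}} = \frac{1}{2032 + 529} = \frac{1}{2561}$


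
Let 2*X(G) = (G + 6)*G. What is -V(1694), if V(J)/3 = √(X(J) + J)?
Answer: -33*√11914 ≈ -3602.0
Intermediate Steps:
X(G) = G*(6 + G)/2 (X(G) = ((G + 6)*G)/2 = ((6 + G)*G)/2 = (G*(6 + G))/2 = G*(6 + G)/2)
V(J) = 3*√(J + J*(6 + J)/2) (V(J) = 3*√(J*(6 + J)/2 + J) = 3*√(J + J*(6 + J)/2))
-V(1694) = -3*√2*√(1694*(8 + 1694))/2 = -3*√2*√(1694*1702)/2 = -3*√2*√2883188/2 = -3*√2*22*√5957/2 = -33*√11914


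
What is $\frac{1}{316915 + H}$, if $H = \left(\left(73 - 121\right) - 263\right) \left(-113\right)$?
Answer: $\frac{1}{352058} \approx 2.8404 \cdot 10^{-6}$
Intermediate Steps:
$H = 35143$ ($H = \left(\left(73 - 121\right) - 263\right) \left(-113\right) = \left(-48 - 263\right) \left(-113\right) = \left(-311\right) \left(-113\right) = 35143$)
$\frac{1}{316915 + H} = \frac{1}{316915 + 35143} = \frac{1}{352058}$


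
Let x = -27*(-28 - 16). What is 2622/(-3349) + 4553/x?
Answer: 12133061/3978612 ≈ 3.0496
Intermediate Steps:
x = 1188 (x = -27*(-44) = 1188)
2622/(-3349) + 4553/x = 2622/(-3349) + 4553/1188 = 2622*(-1/3349) + 4553*(1/1188) = -2622/3349 + 4553/1188 = 12133061/3978612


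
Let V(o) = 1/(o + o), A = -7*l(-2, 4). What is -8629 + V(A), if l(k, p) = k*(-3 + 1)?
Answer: -483225/56 ≈ -8629.0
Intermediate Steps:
l(k, p) = -2*k (l(k, p) = k*(-2) = -2*k)
A = -28 (A = -(-14)*(-2) = -7*4 = -28)
V(o) = 1/(2*o)
-8629 + V(A) = -8629 + (1/2)/(-28) = -8629 + (1/2)*(-1/28) = -8629 - 1/56 = -483225/56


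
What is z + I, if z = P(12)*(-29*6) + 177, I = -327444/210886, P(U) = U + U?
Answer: -32448483/8111 ≈ -4000.6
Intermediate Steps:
P(U) = 2*U
I = -12594/8111 (I = -327444*1/210886 = -12594/8111 ≈ -1.5527)
z = -3999 (z = (2*12)*(-29*6) + 177 = 24*(-174) + 177 = -4176 + 177 = -3999)
z + I = -3999 - 12594/8111 = -32448483/8111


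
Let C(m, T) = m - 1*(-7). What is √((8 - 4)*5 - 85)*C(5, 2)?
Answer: 12*I*√65 ≈ 96.747*I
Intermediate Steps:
C(m, T) = 7 + m (C(m, T) = m + 7 = 7 + m)
√((8 - 4)*5 - 85)*C(5, 2) = √((8 - 4)*5 - 85)*(7 + 5) = √(4*5 - 85)*12 = √(20 - 85)*12 = √(-65)*12 = (I*√65)*12 = 12*I*√65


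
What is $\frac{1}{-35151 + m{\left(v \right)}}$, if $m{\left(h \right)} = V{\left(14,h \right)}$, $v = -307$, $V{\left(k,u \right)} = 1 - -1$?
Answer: $- \frac{1}{35149} \approx -2.845 \cdot 10^{-5}$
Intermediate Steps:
$V{\left(k,u \right)} = 2$ ($V{\left(k,u \right)} = 1 + 1 = 2$)
$m{\left(h \right)} = 2$
$\frac{1}{-35151 + m{\left(v \right)}} = \frac{1}{-35151 + 2} = \frac{1}{-35149} = - \frac{1}{35149}$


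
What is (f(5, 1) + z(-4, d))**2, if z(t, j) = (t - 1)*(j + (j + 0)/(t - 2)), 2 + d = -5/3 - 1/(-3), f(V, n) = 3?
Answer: 23104/81 ≈ 285.23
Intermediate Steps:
d = -10/3 (d = -2 + (-5/3 - 1/(-3)) = -2 + (-5*1/3 - 1*(-1/3)) = -2 + (-5/3 + 1/3) = -2 - 4/3 = -10/3 ≈ -3.3333)
z(t, j) = (-1 + t)*(j + j/(-2 + t))
(f(5, 1) + z(-4, d))**2 = (3 - 10*(1 + (-4)**2 - 2*(-4))/(3*(-2 - 4)))**2 = (3 - 10/3*(1 + 16 + 8)/(-6))**2 = (3 - 10/3*(-1/6)*25)**2 = (3 + 125/9)**2 = (152/9)**2 = 23104/81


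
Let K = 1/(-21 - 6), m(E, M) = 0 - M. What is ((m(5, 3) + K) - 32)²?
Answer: 894916/729 ≈ 1227.6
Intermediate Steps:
m(E, M) = -M
K = -1/27 (K = 1/(-27) = -1/27 ≈ -0.037037)
((m(5, 3) + K) - 32)² = ((-1*3 - 1/27) - 32)² = ((-3 - 1/27) - 32)² = (-82/27 - 32)² = (-946/27)² = 894916/729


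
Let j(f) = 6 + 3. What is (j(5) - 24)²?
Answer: 225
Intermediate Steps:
j(f) = 9
(j(5) - 24)² = (9 - 24)² = (-15)² = 225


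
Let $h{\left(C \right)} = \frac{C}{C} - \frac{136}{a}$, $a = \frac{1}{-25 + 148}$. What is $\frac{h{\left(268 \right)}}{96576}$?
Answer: $- \frac{16727}{96576} \approx -0.1732$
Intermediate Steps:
$a = \frac{1}{123} \approx 0.0081301$
$h{\left(C \right)} = -16727$ ($h{\left(C \right)} = \frac{C}{C} - 136 \frac{1}{\frac{1}{123}} = 1 - 16728 = -16727$)
$\frac{h{\left(268 \right)}}{96576} = - \frac{16727}{96576}$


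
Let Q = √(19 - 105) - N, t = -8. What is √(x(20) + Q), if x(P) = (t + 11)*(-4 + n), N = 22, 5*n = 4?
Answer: √(-790 + 25*I*√86)/5 ≈ 0.81629 + 5.6803*I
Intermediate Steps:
n = ⅘ (n = (⅕)*4 = ⅘ ≈ 0.80000)
x(P) = -48/5 (x(P) = (-8 + 11)*(-4 + ⅘) = 3*(-16/5) = -48/5)
Q = -22 + I*√86 (Q = √(19 - 105) - 1*22 = √(-86) - 22 = I*√86 - 22 = -22 + I*√86 ≈ -22.0 + 9.2736*I)
√(x(20) + Q) = √(-48/5 + (-22 + I*√86)) = √(-158/5 + I*√86)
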